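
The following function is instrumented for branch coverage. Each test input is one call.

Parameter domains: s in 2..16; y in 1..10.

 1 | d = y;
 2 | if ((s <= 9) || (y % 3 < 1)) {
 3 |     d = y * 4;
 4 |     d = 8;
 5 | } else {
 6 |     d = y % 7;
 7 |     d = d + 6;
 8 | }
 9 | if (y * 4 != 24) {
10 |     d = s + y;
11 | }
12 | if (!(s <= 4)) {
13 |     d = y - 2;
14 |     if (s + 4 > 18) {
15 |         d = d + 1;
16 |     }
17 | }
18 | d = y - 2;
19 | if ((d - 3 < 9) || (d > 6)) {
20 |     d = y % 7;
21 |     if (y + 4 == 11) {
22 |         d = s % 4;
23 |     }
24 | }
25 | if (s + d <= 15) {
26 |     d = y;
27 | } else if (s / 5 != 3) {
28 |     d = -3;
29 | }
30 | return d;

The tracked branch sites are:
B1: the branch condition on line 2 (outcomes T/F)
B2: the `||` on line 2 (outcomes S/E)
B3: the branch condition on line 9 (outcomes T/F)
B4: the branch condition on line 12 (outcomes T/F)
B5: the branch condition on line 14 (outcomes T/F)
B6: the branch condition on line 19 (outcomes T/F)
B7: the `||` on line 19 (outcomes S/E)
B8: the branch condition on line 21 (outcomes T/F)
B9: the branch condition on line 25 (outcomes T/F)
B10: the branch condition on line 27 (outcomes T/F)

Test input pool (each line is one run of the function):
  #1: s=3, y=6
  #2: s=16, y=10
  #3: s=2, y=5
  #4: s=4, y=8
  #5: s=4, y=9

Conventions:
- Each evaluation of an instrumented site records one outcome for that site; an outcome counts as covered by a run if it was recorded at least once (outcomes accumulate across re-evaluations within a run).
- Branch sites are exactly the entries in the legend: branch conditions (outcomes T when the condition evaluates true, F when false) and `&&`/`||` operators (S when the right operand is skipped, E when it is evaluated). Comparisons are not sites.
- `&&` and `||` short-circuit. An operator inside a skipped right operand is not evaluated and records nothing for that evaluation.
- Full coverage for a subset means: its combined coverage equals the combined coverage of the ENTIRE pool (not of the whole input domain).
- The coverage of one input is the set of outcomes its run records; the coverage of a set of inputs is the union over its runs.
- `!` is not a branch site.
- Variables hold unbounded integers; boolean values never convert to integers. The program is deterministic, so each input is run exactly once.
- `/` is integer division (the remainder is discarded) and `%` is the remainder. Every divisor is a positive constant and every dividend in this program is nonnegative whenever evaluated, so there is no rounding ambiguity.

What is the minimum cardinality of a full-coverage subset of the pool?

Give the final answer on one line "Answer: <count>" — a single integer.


input #1 (s=3, y=6): covers B1=T, B2=S, B3=F, B4=F, B6=T, B7=S, B8=F, B9=T
input #2 (s=16, y=10): covers B1=F, B2=E, B3=T, B4=T, B5=T, B6=T, B7=S, B8=F, B9=F, B10=F
input #3 (s=2, y=5): covers B1=T, B2=S, B3=T, B4=F, B6=T, B7=S, B8=F, B9=T
input #4 (s=4, y=8): covers B1=T, B2=S, B3=T, B4=F, B6=T, B7=S, B8=F, B9=T
input #5 (s=4, y=9): covers B1=T, B2=S, B3=T, B4=F, B6=T, B7=S, B8=F, B9=T
together the pool reaches 15 outcomes: B1=T, B1=F, B2=S, B2=E, B3=T, B3=F, B4=T, B4=F, B5=T, B6=T, B7=S, B8=F, B9=T, B9=F, B10=F
no size-1 subset reaches all 15 outcomes (best union: 10/15)
the canonical winner is {1, 2}: size 2, full 15-outcome coverage, earliest index list among size-2 covers
Answer: 2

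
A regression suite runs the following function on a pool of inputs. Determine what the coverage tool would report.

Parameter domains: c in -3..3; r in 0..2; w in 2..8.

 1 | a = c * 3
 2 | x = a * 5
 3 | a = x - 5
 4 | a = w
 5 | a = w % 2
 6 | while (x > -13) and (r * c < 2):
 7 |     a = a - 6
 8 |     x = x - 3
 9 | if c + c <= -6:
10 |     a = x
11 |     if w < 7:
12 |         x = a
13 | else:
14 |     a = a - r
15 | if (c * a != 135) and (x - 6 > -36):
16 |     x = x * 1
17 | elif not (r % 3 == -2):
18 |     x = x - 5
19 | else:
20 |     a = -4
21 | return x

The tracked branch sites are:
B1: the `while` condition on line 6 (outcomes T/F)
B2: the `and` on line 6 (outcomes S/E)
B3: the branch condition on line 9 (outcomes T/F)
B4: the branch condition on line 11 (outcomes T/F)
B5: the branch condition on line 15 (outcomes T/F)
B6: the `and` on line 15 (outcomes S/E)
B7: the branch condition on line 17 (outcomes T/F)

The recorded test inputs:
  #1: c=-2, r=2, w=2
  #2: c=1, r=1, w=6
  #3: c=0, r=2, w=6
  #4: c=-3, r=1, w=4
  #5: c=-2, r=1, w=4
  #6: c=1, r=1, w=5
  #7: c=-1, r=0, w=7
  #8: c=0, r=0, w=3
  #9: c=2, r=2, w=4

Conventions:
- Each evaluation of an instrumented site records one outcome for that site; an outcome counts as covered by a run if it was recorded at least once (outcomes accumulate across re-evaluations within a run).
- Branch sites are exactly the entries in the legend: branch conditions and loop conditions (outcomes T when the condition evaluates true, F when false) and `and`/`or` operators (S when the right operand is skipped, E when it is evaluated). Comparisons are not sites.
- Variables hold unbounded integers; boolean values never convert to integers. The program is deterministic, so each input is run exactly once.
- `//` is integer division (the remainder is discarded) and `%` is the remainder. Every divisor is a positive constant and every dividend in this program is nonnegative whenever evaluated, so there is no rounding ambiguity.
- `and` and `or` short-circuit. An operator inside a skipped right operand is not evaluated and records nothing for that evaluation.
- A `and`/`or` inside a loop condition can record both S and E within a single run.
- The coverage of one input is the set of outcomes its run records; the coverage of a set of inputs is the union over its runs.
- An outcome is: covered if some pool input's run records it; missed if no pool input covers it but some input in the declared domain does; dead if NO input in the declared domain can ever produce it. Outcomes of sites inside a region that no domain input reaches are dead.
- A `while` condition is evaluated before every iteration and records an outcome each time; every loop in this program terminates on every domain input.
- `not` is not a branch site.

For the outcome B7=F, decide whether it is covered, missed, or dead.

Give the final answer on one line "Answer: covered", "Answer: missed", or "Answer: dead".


no pool input records B7=F
checking all 147 inputs in the declared domain: B7=F is never recorded -> dead
Answer: dead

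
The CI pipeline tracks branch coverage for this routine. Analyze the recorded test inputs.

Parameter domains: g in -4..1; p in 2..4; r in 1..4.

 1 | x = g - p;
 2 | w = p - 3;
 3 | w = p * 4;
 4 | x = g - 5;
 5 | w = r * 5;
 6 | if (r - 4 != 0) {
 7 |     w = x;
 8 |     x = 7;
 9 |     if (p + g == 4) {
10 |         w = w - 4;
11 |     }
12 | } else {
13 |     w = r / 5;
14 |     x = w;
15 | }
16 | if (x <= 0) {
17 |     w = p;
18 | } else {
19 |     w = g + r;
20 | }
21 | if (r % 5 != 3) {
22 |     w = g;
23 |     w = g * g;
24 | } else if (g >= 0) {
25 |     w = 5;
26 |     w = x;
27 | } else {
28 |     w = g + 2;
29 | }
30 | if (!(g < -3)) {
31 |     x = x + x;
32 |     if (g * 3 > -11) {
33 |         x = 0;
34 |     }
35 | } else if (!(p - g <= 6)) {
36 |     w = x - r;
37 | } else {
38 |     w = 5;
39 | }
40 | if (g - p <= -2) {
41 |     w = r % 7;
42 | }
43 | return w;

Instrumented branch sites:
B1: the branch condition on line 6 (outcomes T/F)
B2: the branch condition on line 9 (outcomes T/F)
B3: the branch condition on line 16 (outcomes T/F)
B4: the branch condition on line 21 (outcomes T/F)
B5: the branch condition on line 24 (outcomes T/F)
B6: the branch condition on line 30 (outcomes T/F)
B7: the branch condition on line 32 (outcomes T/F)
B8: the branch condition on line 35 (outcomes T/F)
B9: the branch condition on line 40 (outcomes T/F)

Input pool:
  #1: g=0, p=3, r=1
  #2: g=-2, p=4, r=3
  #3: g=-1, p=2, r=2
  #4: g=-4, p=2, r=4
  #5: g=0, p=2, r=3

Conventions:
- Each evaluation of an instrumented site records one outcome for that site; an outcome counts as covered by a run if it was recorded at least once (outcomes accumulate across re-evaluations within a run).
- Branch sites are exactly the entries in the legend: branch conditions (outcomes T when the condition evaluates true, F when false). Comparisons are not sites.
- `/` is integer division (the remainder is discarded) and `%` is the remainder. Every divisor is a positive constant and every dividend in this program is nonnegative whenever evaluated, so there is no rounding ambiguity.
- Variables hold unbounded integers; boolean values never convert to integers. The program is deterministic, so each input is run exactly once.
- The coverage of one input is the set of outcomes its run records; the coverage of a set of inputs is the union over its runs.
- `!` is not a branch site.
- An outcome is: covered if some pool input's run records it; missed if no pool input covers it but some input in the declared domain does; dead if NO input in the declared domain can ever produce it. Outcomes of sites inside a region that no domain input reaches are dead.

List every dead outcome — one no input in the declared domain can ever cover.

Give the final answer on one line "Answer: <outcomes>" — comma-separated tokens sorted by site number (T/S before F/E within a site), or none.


checking every outcome against all 72 domain inputs:
  B7=F: unreachable across the whole domain -> dead
  reachable outcomes have witnesses, e.g. B1=T (e.g. g=-4, p=2, r=1), B1=F (e.g. g=-4, p=2, r=4), B2=T (e.g. g=0, p=4, r=1), B2=F (e.g. g=-4, p=2, r=1)
Answer: B7=F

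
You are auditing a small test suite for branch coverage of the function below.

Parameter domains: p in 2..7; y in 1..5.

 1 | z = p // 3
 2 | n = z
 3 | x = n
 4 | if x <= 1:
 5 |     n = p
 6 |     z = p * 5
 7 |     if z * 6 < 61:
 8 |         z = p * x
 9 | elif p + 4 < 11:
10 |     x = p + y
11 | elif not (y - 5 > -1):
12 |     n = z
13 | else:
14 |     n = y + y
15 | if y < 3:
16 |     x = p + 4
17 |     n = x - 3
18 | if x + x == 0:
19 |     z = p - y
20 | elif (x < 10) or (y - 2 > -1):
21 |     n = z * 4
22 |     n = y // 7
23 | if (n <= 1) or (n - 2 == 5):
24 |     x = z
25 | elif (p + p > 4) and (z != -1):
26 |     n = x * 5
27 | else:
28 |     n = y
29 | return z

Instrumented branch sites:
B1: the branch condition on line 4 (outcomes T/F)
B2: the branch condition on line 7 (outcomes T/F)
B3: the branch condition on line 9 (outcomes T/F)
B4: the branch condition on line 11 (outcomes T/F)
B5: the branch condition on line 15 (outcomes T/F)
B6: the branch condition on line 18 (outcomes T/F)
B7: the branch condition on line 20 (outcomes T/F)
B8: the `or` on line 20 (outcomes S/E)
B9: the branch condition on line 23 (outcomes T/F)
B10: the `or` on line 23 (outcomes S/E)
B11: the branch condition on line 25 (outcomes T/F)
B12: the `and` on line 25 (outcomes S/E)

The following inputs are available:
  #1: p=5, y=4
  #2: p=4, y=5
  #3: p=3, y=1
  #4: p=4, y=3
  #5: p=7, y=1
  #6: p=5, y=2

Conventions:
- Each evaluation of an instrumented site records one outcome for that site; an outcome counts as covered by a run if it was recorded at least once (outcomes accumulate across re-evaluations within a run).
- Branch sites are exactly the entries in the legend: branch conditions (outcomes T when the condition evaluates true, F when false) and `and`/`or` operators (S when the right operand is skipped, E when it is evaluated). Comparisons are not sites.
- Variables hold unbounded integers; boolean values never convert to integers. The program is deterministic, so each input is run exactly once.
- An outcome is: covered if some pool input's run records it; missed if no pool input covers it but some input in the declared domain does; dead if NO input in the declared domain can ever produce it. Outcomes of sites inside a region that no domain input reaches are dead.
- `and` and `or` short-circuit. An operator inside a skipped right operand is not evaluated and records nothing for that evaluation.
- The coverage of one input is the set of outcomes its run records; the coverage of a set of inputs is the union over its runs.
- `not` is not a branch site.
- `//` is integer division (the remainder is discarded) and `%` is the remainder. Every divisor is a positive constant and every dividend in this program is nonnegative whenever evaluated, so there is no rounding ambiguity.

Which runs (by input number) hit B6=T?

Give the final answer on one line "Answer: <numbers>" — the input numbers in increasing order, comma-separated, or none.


input #1 (p=5, y=4): misses B6=T
input #2 (p=4, y=5): misses B6=T
input #3 (p=3, y=1): misses B6=T
input #4 (p=4, y=3): misses B6=T
input #5 (p=7, y=1): misses B6=T
input #6 (p=5, y=2): misses B6=T
Answer: none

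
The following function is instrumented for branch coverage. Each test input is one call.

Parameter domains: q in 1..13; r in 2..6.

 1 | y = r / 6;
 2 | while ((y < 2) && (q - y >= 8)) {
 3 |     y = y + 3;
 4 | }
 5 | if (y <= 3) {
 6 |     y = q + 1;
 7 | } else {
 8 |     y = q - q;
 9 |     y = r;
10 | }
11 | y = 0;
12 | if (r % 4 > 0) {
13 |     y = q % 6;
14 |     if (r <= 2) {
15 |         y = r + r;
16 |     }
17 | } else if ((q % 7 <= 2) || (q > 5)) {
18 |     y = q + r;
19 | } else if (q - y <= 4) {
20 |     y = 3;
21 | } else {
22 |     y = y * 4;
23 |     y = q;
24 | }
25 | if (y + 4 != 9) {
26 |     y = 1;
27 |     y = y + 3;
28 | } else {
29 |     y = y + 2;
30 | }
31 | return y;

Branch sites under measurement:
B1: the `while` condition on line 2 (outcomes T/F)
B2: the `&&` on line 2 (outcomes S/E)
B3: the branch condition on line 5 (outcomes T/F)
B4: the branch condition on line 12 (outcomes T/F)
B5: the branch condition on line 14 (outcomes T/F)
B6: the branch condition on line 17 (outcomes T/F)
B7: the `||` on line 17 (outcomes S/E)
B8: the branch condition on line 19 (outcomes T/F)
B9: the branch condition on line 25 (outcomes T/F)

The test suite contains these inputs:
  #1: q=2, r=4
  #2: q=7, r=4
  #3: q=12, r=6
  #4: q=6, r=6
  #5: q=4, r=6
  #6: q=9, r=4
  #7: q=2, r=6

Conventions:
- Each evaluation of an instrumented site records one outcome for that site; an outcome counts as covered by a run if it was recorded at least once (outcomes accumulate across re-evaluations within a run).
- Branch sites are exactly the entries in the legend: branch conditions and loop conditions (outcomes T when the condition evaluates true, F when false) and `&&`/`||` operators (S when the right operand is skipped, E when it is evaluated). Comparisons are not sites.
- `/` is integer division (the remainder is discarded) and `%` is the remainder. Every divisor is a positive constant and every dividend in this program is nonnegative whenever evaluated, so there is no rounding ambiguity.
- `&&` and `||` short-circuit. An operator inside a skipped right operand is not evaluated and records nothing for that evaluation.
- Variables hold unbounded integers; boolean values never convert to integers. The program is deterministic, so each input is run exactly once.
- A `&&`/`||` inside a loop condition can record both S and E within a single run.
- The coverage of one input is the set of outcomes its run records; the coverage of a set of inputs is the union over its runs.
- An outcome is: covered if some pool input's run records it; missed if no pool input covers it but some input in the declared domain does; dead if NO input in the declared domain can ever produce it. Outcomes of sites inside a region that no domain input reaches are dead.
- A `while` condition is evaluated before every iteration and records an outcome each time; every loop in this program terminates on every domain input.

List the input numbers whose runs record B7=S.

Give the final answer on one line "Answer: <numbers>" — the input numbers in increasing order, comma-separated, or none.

input #1 (q=2, r=4): covers B7=S
input #2 (q=7, r=4): covers B7=S
input #3 (q=12, r=6): misses B7=S
input #4 (q=6, r=6): misses B7=S
input #5 (q=4, r=6): misses B7=S
input #6 (q=9, r=4): covers B7=S
input #7 (q=2, r=6): misses B7=S

Answer: 1, 2, 6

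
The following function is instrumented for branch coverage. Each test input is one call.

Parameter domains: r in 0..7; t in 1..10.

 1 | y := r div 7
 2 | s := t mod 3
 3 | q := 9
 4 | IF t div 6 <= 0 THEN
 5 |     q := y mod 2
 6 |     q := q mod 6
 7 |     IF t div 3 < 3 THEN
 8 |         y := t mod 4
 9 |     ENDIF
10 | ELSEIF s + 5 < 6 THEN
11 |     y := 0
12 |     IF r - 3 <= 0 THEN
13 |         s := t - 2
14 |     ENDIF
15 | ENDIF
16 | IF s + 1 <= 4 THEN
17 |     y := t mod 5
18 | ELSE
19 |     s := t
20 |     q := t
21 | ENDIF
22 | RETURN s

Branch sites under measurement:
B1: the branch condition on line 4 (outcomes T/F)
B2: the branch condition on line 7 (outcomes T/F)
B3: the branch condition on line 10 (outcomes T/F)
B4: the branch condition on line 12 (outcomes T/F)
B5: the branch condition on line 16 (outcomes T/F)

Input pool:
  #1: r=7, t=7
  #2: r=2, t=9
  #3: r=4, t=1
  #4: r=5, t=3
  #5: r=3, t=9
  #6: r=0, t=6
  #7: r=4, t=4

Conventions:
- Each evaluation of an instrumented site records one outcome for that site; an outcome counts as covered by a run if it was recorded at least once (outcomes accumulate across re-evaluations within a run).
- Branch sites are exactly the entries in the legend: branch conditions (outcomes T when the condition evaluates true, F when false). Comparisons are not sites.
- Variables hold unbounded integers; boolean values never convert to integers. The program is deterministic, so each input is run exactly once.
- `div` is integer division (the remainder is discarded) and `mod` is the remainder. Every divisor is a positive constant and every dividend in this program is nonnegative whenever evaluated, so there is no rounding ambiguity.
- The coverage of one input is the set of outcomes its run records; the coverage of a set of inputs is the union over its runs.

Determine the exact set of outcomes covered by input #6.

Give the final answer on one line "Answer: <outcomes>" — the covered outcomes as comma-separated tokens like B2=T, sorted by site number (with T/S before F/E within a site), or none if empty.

Simulating input #6 (r=0, t=6) step by step:
  B1->F, B3->T, B4->T, B5->F
as a set, this run covers: B1=F, B3=T, B4=T, B5=F

Answer: B1=F, B3=T, B4=T, B5=F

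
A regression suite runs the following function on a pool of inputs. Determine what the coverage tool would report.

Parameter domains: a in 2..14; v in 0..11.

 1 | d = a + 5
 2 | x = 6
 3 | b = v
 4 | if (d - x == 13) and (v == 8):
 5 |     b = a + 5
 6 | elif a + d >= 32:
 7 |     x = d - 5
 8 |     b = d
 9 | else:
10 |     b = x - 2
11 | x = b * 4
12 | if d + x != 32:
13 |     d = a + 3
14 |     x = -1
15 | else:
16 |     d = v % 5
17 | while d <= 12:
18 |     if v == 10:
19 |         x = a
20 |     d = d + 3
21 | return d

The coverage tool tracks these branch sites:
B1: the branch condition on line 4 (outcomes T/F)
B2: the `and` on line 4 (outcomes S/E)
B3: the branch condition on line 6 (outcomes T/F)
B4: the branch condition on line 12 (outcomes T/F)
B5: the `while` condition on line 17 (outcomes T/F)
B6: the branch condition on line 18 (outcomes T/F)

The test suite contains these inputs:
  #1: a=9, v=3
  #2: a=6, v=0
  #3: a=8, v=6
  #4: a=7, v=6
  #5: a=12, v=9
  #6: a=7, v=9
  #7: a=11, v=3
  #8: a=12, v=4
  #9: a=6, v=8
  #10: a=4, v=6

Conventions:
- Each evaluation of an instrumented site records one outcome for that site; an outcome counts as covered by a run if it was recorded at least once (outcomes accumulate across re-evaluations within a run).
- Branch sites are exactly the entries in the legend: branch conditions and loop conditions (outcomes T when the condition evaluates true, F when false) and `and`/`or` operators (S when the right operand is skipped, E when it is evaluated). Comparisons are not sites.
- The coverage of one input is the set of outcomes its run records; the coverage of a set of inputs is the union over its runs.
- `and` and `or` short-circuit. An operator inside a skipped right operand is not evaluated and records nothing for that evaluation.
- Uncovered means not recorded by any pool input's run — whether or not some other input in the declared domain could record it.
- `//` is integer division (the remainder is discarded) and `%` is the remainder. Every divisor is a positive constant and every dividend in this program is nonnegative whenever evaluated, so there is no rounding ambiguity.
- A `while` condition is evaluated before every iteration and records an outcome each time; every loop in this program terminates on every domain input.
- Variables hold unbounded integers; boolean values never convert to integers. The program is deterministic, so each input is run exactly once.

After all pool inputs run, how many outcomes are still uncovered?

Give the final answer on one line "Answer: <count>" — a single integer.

input #1, a=9, v=3: outcomes B1=F, B2=S, B3=F, B4=T, B5=T, B5=F, B6=F
input #2, a=6, v=0: outcomes B1=F, B2=S, B3=F, B4=T, B5=T, B5=F, B6=F
input #3, a=8, v=6: outcomes B1=F, B2=S, B3=F, B4=T, B5=T, B5=F, B6=F
input #4, a=7, v=6: outcomes B1=F, B2=S, B3=F, B4=T, B5=T, B5=F, B6=F
input #5, a=12, v=9: outcomes B1=F, B2=S, B3=F, B4=T, B5=F
input #6, a=7, v=9: outcomes B1=F, B2=S, B3=F, B4=T, B5=T, B5=F, B6=F
input #7, a=11, v=3: outcomes B1=F, B2=S, B3=F, B4=F, B5=T, B5=F, B6=F
input #8, a=12, v=4: outcomes B1=F, B2=S, B3=F, B4=T, B5=F
input #9, a=6, v=8: outcomes B1=F, B2=S, B3=F, B4=T, B5=T, B5=F, B6=F
input #10, a=4, v=6: outcomes B1=F, B2=S, B3=F, B4=T, B5=T, B5=F, B6=F
union over the pool: B1=F, B2=S, B3=F, B4=T, B4=F, B5=T, B5=F, B6=F
uncovered (4 of 12): B1=T, B2=E, B3=T, B6=T

Answer: 4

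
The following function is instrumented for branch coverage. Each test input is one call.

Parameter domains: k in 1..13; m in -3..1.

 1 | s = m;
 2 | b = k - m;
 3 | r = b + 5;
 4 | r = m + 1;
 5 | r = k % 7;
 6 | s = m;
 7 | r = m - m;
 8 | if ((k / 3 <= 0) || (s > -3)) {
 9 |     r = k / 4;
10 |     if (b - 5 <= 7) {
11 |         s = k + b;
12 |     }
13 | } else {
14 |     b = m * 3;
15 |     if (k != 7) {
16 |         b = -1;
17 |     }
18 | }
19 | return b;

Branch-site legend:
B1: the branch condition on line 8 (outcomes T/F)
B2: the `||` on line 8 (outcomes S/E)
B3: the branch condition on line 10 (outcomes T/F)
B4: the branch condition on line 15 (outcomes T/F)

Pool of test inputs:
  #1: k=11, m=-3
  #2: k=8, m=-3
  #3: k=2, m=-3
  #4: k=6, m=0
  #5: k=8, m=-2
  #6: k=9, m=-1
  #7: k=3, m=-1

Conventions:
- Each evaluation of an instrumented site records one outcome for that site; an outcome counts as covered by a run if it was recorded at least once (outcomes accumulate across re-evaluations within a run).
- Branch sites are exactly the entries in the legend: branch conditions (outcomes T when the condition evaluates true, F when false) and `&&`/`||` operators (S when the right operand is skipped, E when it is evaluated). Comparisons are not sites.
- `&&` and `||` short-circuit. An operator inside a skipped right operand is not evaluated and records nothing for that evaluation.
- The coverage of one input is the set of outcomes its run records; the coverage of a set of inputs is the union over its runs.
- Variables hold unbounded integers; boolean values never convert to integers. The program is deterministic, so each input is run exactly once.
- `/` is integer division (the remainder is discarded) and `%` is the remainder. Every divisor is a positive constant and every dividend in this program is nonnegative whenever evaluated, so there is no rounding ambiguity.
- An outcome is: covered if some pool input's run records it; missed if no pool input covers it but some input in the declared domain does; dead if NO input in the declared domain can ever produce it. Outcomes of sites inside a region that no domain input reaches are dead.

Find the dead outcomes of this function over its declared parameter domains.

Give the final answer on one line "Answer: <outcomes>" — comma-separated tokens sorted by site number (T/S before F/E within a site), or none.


checking every outcome against all 65 domain inputs:
  reachable outcomes have witnesses, e.g. B1=T (e.g. k=1, m=-3), B1=F (e.g. k=3, m=-3), B2=S (e.g. k=1, m=-3), B2=E (e.g. k=3, m=-3)
Answer: none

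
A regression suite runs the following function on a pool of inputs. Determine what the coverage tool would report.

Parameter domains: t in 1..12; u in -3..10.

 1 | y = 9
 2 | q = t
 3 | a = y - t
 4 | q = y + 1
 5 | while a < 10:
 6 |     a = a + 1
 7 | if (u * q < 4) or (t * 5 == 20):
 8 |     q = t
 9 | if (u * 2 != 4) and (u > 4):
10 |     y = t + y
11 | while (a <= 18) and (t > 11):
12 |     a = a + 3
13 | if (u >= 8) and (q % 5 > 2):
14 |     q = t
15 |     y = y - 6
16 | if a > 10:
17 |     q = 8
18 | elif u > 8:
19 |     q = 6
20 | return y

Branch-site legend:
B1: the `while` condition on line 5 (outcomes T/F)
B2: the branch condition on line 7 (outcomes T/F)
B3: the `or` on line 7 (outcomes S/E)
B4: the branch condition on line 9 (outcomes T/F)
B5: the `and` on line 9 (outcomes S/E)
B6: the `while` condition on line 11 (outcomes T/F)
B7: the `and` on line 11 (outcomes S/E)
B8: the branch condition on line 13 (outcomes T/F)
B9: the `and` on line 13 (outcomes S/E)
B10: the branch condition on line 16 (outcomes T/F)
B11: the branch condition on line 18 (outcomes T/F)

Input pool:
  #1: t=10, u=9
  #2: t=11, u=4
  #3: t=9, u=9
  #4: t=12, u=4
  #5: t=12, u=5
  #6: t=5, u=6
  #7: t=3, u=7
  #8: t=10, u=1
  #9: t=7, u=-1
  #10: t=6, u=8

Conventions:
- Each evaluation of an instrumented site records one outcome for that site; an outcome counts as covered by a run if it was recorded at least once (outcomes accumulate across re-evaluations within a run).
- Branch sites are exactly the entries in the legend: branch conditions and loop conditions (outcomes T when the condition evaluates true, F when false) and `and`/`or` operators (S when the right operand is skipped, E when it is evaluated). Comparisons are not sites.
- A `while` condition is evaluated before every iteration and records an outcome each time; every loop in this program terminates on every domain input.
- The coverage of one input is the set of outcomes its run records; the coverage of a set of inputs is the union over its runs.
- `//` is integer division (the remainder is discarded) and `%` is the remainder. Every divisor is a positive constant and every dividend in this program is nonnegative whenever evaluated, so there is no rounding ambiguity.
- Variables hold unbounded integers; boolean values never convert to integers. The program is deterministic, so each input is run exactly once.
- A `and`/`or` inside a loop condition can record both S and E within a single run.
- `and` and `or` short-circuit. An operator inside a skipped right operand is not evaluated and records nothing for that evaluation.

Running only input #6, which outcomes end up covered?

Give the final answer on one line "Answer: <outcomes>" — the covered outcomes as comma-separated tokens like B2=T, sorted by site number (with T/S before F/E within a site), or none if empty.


Event log for input #6 (t=5, u=6):
  B1->T, B1->T, B1->T, B1->T, B1->T, B1->T, B1->F, B3->E, B2->F, B5->E
  B4->T, B7->E, B6->F, B9->S, B8->F, B10->F, B11->F
collecting distinct outcomes: B1=T, B1=F, B2=F, B3=E, B4=T, B5=E, B6=F, B7=E, B8=F, B9=S, B10=F, B11=F
Answer: B1=T, B1=F, B2=F, B3=E, B4=T, B5=E, B6=F, B7=E, B8=F, B9=S, B10=F, B11=F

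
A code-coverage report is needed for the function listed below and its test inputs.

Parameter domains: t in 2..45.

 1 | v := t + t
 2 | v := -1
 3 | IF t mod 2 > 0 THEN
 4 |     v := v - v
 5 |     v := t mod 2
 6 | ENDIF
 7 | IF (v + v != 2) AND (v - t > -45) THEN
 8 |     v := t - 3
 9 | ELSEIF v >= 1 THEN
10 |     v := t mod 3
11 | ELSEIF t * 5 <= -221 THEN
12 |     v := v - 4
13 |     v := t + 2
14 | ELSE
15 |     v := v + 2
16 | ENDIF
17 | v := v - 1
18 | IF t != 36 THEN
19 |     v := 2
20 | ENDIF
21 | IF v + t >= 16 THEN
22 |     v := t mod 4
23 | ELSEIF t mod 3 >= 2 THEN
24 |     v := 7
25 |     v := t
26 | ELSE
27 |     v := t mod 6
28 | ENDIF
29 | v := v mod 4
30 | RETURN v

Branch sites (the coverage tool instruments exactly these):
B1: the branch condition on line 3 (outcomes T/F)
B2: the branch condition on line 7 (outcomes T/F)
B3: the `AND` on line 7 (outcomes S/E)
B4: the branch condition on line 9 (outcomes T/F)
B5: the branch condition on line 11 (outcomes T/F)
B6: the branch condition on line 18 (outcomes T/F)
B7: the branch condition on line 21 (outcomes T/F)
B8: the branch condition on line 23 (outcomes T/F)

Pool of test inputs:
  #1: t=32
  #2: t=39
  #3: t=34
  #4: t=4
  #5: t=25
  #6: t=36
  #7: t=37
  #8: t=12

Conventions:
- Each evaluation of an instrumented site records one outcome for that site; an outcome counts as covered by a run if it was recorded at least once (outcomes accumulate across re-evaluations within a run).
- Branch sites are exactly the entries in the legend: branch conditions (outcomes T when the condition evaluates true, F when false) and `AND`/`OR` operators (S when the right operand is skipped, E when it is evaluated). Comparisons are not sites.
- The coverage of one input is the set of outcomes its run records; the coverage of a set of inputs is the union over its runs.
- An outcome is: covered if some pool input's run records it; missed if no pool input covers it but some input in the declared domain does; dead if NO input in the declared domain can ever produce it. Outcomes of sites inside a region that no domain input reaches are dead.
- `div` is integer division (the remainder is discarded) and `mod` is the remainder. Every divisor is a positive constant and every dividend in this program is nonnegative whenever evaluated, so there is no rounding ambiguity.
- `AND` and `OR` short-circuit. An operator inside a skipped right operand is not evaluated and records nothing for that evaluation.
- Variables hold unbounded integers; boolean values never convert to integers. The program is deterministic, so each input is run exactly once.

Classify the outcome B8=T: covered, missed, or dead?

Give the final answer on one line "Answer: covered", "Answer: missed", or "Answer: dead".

no pool input records B8=T
but domain input (t=2) does record it -> reachable, so missed

Answer: missed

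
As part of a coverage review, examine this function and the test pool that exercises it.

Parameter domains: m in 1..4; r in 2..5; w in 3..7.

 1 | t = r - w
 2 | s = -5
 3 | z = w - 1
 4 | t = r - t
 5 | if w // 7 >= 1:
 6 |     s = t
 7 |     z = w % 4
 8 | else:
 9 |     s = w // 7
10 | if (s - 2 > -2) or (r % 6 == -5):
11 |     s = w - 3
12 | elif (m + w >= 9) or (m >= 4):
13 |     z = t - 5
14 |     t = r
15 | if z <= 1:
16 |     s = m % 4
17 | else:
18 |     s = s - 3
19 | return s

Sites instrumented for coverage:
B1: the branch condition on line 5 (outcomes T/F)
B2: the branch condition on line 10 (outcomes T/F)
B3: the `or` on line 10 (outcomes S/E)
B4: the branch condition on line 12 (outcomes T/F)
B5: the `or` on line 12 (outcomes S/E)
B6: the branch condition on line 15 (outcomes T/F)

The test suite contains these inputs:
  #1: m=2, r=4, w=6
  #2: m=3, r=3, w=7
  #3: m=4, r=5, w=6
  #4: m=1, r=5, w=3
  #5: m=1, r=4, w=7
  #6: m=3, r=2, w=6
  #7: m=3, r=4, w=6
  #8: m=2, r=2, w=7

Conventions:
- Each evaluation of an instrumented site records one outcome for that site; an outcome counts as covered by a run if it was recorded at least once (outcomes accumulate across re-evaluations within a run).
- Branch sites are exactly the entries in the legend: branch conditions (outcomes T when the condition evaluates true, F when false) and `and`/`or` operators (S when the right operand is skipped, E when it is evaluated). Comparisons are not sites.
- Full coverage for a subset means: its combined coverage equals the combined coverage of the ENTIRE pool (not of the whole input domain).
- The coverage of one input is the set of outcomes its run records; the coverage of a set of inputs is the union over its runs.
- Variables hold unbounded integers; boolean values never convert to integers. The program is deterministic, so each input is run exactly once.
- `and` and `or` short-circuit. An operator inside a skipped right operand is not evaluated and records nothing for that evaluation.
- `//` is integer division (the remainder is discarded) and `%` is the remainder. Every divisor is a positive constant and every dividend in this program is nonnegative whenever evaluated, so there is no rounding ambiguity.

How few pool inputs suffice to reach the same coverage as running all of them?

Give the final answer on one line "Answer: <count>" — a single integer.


test 1 (m=2, r=4, w=6) fires B1->F, B3->E, B2->F, B5->E, B4->F, B6->F; hits B1=F, B2=F, B3=E, B4=F, B5=E, B6=F
test 2 (m=3, r=3, w=7) fires B1->T, B3->S, B2->T, B6->F; hits B1=T, B2=T, B3=S, B6=F
test 3 (m=4, r=5, w=6) fires B1->F, B3->E, B2->F, B5->S, B4->T, B6->T; hits B1=F, B2=F, B3=E, B4=T, B5=S, B6=T
test 4 (m=1, r=5, w=3) fires B1->F, B3->E, B2->F, B5->E, B4->F, B6->F; hits B1=F, B2=F, B3=E, B4=F, B5=E, B6=F
test 5 (m=1, r=4, w=7) fires B1->T, B3->S, B2->T, B6->F; hits B1=T, B2=T, B3=S, B6=F
test 6 (m=3, r=2, w=6) fires B1->F, B3->E, B2->F, B5->S, B4->T, B6->T; hits B1=F, B2=F, B3=E, B4=T, B5=S, B6=T
test 7 (m=3, r=4, w=6) fires B1->F, B3->E, B2->F, B5->S, B4->T, B6->T; hits B1=F, B2=F, B3=E, B4=T, B5=S, B6=T
test 8 (m=2, r=2, w=7) fires B1->T, B3->S, B2->T, B6->F; hits B1=T, B2=T, B3=S, B6=F
together the pool reaches 12 outcomes: B1=T, B1=F, B2=T, B2=F, B3=S, B3=E, B4=T, B4=F, B5=S, B5=E, B6=T, B6=F
every size-1 subset falls short of the 12 outcomes (best: 6/12)
every size-2 subset falls short of the 12 outcomes (best: 10/12)
at size 3, {1, 2, 3} reaches all 12 outcomes; every lexicographically earlier size-3 subset fails
Answer: 3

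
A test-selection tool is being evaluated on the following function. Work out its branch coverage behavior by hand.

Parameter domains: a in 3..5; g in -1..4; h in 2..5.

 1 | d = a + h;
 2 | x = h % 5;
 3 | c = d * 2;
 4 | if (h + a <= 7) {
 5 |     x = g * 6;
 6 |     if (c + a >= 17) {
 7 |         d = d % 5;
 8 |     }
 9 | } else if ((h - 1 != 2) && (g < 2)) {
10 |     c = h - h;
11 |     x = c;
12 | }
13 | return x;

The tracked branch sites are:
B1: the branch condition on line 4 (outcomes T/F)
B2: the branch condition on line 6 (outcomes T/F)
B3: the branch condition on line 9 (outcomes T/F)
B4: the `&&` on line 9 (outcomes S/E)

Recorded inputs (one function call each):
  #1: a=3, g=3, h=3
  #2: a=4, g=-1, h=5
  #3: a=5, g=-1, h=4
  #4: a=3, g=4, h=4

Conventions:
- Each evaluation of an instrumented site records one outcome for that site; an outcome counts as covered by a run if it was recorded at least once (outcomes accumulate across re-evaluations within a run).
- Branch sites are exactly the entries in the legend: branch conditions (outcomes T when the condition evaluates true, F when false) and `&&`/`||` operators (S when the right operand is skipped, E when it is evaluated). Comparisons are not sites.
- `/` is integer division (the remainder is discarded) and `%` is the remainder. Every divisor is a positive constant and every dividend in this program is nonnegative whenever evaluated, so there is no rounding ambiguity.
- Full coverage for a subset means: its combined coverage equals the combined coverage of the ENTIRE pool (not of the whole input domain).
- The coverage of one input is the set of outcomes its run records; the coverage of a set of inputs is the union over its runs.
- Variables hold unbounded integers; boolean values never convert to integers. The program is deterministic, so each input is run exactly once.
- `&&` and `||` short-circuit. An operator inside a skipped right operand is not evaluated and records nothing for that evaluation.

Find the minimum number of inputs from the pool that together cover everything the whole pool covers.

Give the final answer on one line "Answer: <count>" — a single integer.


#1 (a=3, g=3, h=3) -> covered: B1=T, B2=F
#2 (a=4, g=-1, h=5) -> covered: B1=F, B3=T, B4=E
#3 (a=5, g=-1, h=4) -> covered: B1=F, B3=T, B4=E
#4 (a=3, g=4, h=4) -> covered: B1=T, B2=T
the full pool covers 6 outcomes: B1=T, B1=F, B2=T, B2=F, B3=T, B4=E
every size-1 subset falls short of the 6 outcomes (best: 3/6)
every size-2 subset falls short of the 6 outcomes (best: 5/6)
inputs {1, 2, 4} (size 3) cover everything; no size-3 subset with a lexicographically smaller index list covers all 6
Answer: 3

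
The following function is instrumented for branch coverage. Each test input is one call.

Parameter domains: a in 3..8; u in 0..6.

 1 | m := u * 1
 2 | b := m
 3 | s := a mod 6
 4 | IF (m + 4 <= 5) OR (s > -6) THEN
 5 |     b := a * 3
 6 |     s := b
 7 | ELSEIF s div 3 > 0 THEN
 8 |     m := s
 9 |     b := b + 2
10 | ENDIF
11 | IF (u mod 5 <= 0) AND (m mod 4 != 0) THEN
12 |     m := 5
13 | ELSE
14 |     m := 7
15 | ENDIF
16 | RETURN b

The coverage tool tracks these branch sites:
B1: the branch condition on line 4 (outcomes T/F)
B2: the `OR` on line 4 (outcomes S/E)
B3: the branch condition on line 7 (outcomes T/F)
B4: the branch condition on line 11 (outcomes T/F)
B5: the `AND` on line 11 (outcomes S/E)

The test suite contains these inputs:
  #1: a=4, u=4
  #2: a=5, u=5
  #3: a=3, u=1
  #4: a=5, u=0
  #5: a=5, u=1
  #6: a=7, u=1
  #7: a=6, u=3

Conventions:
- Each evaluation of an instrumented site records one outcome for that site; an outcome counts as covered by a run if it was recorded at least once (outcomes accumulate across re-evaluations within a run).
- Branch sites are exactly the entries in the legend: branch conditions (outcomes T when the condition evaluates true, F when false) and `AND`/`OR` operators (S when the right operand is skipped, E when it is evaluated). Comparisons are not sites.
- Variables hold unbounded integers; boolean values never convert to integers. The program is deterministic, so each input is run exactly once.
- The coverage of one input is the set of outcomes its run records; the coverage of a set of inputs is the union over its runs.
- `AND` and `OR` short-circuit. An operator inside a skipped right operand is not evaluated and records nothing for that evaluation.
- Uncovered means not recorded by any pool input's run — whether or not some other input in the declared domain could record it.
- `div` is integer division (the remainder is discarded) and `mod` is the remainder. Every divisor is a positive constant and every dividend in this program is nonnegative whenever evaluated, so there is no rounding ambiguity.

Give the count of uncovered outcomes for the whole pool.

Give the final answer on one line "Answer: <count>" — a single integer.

test 1 (a=4, u=4) fires B2->E, B1->T, B5->S, B4->F; hits B1=T, B2=E, B4=F, B5=S
test 2 (a=5, u=5) fires B2->E, B1->T, B5->E, B4->T; hits B1=T, B2=E, B4=T, B5=E
test 3 (a=3, u=1) fires B2->S, B1->T, B5->S, B4->F; hits B1=T, B2=S, B4=F, B5=S
test 4 (a=5, u=0) fires B2->S, B1->T, B5->E, B4->F; hits B1=T, B2=S, B4=F, B5=E
test 5 (a=5, u=1) fires B2->S, B1->T, B5->S, B4->F; hits B1=T, B2=S, B4=F, B5=S
test 6 (a=7, u=1) fires B2->S, B1->T, B5->S, B4->F; hits B1=T, B2=S, B4=F, B5=S
test 7 (a=6, u=3) fires B2->E, B1->T, B5->S, B4->F; hits B1=T, B2=E, B4=F, B5=S
union over the pool: B1=T, B2=S, B2=E, B4=T, B4=F, B5=S, B5=E
uncovered (3 of 10): B1=F, B3=T, B3=F

Answer: 3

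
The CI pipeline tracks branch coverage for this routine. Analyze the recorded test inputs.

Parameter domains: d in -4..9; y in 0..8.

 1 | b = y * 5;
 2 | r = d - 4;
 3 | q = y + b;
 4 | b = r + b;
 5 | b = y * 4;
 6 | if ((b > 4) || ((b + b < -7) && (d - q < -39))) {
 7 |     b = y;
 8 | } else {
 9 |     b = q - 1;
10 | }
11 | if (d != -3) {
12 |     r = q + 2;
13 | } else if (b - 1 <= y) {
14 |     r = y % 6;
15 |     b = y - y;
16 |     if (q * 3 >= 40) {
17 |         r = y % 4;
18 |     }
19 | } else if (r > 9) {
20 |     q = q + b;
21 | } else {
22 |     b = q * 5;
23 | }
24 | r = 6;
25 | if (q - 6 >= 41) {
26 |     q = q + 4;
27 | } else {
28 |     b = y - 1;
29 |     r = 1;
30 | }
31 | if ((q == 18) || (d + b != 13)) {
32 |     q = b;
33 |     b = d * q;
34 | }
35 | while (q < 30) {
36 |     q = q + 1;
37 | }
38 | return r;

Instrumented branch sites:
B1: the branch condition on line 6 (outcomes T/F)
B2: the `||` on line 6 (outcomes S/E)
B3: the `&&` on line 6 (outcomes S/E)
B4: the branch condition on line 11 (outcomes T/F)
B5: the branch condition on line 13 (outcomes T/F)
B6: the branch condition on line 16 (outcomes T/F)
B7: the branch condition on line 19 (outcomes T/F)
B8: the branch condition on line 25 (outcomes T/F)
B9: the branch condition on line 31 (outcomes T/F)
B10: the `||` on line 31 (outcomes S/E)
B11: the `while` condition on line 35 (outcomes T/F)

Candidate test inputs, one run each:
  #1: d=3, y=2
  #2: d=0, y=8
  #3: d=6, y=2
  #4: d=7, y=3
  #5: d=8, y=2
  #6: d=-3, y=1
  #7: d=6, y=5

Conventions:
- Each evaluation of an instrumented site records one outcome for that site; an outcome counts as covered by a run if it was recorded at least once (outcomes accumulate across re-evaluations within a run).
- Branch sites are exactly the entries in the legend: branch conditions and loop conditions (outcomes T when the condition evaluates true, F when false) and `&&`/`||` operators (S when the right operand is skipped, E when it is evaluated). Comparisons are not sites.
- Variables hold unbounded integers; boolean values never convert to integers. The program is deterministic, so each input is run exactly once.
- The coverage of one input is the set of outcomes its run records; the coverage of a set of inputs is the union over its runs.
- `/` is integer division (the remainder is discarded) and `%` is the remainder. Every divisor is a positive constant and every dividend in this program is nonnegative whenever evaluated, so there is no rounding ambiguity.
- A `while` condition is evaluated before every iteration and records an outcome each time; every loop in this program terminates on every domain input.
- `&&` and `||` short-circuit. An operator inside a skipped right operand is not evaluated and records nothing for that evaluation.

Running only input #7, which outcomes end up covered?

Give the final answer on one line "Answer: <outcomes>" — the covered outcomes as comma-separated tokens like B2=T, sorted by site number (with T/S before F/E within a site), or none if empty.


Running input #7 (d=6, y=5), event by event:
  B2->S, B1->T, B4->T, B8->F, B10->E, B9->T, B11->T, B11->T, B11->T, B11->T
  B11->T, B11->T, B11->T, B11->T, B11->T, B11->T, B11->T, B11->T, B11->T, B11->T
  B11->T, B11->T, B11->T, B11->T, B11->T, B11->T, B11->T, B11->T, B11->T, B11->T
  B11->T, B11->T, B11->F
deduplicating events, the covered set is: B1=T, B2=S, B4=T, B8=F, B9=T, B10=E, B11=T, B11=F
Answer: B1=T, B2=S, B4=T, B8=F, B9=T, B10=E, B11=T, B11=F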